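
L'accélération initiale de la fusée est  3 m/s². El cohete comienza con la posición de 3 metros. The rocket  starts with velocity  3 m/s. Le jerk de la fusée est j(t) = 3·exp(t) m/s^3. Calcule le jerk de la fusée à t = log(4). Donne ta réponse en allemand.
Aus der Gleichung für den Ruck j(t) = 3·exp(t), setzen wir t = log(4) ein und erhalten j = 12.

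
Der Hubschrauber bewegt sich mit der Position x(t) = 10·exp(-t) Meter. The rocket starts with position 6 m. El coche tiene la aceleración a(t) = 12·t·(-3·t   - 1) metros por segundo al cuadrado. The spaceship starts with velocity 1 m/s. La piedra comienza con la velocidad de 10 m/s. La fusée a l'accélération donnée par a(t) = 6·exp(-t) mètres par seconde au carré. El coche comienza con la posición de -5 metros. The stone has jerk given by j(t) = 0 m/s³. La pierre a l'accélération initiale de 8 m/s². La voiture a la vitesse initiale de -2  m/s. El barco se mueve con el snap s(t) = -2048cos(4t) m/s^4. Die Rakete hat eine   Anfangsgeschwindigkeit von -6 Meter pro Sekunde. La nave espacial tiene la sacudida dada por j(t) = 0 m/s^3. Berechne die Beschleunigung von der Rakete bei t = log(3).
Mit a(t) = 6·exp(-t) und Einsetzen von t = log(3), finden wir a = 2.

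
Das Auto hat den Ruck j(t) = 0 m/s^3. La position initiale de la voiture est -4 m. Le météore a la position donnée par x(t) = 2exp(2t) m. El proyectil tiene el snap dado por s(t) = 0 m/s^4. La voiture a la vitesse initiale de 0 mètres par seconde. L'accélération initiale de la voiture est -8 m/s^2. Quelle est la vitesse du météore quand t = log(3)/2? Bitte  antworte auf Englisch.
Starting from position x(t) = 2·exp(2·t), we take 1 derivative. The derivative of position gives velocity: v(t) = 4·exp(2·t). From the given velocity equation v(t) = 4·exp(2·t), we substitute t = log(3)/2 to get v = 12.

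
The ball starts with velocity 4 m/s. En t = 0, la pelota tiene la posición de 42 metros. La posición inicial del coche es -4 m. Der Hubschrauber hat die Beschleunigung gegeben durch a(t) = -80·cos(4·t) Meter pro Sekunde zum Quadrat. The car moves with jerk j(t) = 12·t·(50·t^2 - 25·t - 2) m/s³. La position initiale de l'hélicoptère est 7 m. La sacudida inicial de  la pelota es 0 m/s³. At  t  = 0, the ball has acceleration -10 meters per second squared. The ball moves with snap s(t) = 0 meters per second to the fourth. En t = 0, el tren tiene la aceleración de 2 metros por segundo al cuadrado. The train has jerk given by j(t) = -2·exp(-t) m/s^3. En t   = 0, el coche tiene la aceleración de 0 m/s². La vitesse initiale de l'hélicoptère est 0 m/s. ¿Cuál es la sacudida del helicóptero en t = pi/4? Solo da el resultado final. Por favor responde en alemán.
Die Antwort ist 0.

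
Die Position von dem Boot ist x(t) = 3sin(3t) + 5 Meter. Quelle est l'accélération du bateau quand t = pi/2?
Pour résoudre ceci, nous devons prendre 2 dérivées de notre équation de la position x(t) = 3·sin(3·t) + 5. La dérivée de la position donne la vitesse: v(t) = 9·cos(3·t). La dérivée de la vitesse donne l'accélération: a(t) = -27·sin(3·t). En utilisant a(t) = -27·sin(3·t) et en substituant t = pi/2, nous trouvons a = 27.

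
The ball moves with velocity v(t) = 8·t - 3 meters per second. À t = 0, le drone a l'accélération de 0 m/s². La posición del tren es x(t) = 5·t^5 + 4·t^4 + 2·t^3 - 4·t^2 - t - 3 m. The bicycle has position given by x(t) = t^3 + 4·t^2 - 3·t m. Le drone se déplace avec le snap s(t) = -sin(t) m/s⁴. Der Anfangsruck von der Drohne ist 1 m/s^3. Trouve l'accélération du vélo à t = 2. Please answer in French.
Nous devons dériver notre équation de la position x(t) = t^3 + 4·t^2 - 3·t 2 fois. En dérivant la position, nous obtenons la vitesse: v(t) = 3·t^2 + 8·t - 3. En dérivant la vitesse, nous obtenons l'accélération: a(t) = 6·t + 8. De l'équation de l'accélération a(t) = 6·t + 8, nous substituons t = 2 pour obtenir a = 20.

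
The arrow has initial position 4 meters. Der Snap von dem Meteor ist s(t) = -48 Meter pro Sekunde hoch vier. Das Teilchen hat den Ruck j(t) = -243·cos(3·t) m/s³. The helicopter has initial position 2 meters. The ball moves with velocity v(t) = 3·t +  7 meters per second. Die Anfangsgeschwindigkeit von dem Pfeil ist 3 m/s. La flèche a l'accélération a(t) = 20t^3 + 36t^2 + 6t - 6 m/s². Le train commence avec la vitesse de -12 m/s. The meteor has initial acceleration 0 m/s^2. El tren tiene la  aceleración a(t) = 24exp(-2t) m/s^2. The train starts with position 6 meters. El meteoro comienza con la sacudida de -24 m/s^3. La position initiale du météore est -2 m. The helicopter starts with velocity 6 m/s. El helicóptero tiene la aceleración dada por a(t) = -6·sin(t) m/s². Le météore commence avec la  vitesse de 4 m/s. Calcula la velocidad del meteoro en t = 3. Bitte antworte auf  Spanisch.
Partiendo del snap s(t) = -48, tomamos 3 integrales. La antiderivada del snap, con j(0) = -24, da la sacudida: j(t) = -48·t - 24. La integral de la sacudida es la aceleración. Usando a(0) = 0, obtenemos a(t) = 24·t·(-t - 1). La antiderivada de la aceleración es la velocidad. Usando v(0) = 4, obtenemos v(t) = -8·t^3 - 12·t^2 + 4. De la ecuación de la velocidad v(t) = -8·t^3 - 12·t^2 + 4, sustituimos t = 3 para obtener v = -320.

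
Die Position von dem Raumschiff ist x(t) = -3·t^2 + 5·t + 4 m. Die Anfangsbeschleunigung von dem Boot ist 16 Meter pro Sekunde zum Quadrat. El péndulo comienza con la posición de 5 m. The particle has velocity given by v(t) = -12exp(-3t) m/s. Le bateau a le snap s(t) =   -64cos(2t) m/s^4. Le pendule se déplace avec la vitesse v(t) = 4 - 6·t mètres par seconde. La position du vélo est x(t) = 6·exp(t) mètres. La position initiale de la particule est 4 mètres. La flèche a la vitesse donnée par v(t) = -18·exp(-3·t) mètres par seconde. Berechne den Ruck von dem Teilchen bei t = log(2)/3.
Um dies zu lösen, müssen wir 2 Ableitungen unserer Gleichung für die Geschwindigkeit v(t) = -12·exp(-3·t) nehmen. Mit d/dt von v(t) finden wir a(t) = 36·exp(-3·t). Durch Ableiten von der Beschleunigung erhalten wir den Ruck: j(t) = -108·exp(-3·t). Aus der Gleichung für den Ruck j(t) = -108·exp(-3·t), setzen wir t = log(2)/3 ein und erhalten j = -54.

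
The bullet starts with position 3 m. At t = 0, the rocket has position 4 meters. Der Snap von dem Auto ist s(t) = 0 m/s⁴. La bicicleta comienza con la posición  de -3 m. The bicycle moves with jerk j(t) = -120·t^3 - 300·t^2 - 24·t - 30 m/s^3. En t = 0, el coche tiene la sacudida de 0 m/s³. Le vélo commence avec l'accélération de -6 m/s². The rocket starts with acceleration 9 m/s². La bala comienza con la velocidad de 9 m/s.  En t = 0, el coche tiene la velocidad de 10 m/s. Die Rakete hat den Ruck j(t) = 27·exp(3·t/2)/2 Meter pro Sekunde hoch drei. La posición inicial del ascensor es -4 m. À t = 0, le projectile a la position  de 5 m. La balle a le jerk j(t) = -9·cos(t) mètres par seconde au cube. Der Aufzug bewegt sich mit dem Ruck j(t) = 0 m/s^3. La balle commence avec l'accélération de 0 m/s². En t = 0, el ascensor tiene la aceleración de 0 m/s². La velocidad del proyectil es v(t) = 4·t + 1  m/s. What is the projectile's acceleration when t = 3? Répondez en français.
Pour résoudre ceci, nous devons prendre 1 dérivée de notre équation de la vitesse v(t) = 4·t + 1. En prenant d/dt de v(t), nous trouvons a(t) = 4. Nous avons l'accélération a(t) = 4. En substituant t = 3: a(3) = 4.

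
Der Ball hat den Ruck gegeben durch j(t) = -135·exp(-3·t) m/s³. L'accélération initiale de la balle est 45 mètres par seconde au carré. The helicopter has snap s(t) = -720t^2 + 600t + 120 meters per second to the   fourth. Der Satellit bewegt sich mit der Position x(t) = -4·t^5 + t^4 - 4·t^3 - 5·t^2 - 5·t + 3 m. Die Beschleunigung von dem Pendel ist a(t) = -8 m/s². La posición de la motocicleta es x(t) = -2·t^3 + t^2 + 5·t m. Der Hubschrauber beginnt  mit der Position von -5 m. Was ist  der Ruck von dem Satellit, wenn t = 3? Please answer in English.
To solve this, we need to take 3 derivatives of our position equation x(t) = -4·t^5 + t^4 - 4·t^3 - 5·t^2 - 5·t + 3. Differentiating position, we get velocity: v(t) = -20·t^4 + 4·t^3 - 12·t^2 - 10·t - 5. Differentiating velocity, we get acceleration: a(t) = -80·t^3 + 12·t^2 - 24·t - 10. Taking d/dt of a(t), we find j(t) = -240·t^2 + 24·t - 24. We have jerk j(t) = -240·t^2 + 24·t - 24. Substituting t = 3: j(3) = -2112.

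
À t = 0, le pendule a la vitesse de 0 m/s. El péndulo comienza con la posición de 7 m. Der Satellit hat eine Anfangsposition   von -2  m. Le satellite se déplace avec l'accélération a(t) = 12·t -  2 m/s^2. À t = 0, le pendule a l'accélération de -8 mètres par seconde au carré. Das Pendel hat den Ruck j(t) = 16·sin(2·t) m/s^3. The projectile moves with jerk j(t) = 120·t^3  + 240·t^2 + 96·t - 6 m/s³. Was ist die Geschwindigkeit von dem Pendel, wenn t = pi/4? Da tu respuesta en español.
Para resolver esto, necesitamos tomar 2 integrales de nuestra ecuación de la sacudida j(t) = 16·sin(2·t). La antiderivada de la sacudida, con a(0) = -8, da la aceleración: a(t) = -8·cos(2·t). La antiderivada de la aceleración, con v(0) = 0, da la velocidad: v(t) = -4·sin(2·t). Usando v(t) = -4·sin(2·t) y sustituyendo t = pi/4, encontramos v = -4.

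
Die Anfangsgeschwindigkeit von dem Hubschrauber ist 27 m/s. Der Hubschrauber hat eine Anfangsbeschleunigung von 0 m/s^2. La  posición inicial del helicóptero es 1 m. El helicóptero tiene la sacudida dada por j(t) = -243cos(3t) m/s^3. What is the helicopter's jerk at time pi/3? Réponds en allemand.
Mit j(t) = -243·cos(3·t) und Einsetzen von t = pi/3, finden wir j = 243.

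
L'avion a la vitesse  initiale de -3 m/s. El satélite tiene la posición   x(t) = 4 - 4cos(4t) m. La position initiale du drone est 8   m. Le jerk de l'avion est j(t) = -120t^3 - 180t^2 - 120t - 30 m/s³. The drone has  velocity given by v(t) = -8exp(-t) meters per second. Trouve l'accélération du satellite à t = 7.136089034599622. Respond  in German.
Ausgehend von der Position x(t) = 4 - 4·cos(4·t), nehmen wir 2 Ableitungen. Mit d/dt von x(t) finden wir v(t) = 16·sin(4·t). Durch Ableiten von der Geschwindigkeit erhalten wir die Beschleunigung: a(t) = 64·cos(4·t). Aus der Gleichung für die Beschleunigung a(t) = 64·cos(4·t), setzen wir t = 7.136089034599622 ein und erhalten a = -61.6809574226076.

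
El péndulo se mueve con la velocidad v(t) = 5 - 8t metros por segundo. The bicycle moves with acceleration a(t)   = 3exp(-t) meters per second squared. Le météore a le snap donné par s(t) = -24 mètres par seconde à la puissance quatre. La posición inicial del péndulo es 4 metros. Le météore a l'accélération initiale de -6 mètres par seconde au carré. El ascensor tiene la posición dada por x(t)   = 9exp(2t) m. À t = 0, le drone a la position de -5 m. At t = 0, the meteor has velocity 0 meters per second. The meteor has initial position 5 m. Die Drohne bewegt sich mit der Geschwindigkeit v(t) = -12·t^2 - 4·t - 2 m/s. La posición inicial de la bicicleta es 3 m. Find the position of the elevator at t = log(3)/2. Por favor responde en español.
Usando x(t) = 9·exp(2·t) y sustituyendo t = log(3)/2, encontramos x = 27.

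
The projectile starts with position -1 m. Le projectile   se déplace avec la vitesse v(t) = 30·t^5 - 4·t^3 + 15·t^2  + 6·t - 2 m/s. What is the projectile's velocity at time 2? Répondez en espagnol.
Usando v(t) = 30·t^5 - 4·t^3 + 15·t^2 + 6·t - 2 y sustituyendo t = 2, encontramos v = 998.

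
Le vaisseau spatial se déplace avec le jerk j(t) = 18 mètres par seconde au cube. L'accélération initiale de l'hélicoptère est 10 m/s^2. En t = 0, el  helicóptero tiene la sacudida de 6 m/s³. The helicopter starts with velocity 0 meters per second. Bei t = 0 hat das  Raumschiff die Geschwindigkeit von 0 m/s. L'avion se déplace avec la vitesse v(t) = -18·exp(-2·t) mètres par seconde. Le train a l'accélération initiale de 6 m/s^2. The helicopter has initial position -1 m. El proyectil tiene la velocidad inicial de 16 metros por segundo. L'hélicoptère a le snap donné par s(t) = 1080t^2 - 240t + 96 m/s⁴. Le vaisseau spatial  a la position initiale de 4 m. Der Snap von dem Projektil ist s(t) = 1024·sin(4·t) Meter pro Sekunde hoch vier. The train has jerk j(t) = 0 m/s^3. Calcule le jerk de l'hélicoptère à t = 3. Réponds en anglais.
Starting from snap s(t) = 1080·t^2 - 240·t + 96, we take 1 antiderivative. Taking ∫s(t)dt and applying j(0) = 6, we find j(t) = 360·t^3 - 120·t^2 + 96·t + 6. From the given jerk equation j(t) = 360·t^3 - 120·t^2 + 96·t + 6, we substitute t = 3 to get j = 8934.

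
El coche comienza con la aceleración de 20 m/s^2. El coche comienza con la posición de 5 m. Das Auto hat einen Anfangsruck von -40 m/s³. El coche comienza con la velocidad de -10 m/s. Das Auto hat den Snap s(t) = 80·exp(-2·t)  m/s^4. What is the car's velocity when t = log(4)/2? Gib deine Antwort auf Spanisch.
Debemos encontrar la integral de nuestra ecuación del snap s(t) = 80·exp(-2·t) 3 veces. La antiderivada del snap es la sacudida. Usando j(0) = -40, obtenemos j(t) = -40·exp(-2·t). La antiderivada de la sacudida es la aceleración. Usando a(0) = 20, obtenemos a(t) = 20·exp(-2·t). La integral de la aceleración, con v(0) = -10, da la velocidad: v(t) = -10·exp(-2·t). Usando v(t) = -10·exp(-2·t) y sustituyendo t = log(4)/2, encontramos v = -5/2.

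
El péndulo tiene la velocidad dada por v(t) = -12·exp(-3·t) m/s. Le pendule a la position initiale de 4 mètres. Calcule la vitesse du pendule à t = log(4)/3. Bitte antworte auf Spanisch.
Usando v(t) = -12·exp(-3·t) y sustituyendo t = log(4)/3, encontramos v = -3.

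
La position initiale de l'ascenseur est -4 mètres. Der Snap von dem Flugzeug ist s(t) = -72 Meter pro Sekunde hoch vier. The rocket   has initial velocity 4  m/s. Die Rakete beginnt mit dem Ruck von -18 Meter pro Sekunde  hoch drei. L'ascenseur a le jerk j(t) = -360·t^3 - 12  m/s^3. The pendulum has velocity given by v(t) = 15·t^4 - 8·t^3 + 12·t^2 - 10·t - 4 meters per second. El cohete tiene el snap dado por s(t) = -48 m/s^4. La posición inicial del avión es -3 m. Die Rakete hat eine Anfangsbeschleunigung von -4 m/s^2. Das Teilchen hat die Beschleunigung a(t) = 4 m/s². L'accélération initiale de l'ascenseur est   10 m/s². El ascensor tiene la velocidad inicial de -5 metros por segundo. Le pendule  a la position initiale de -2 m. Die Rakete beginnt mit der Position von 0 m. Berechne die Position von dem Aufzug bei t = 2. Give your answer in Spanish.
Necesitamos integrar nuestra ecuación de la sacudida j(t) = -360·t^3 - 12 3 veces. Integrando la sacudida y usando la condición inicial a(0) = 10, obtenemos a(t) = -90·t^4 - 12·t + 10. Integrando la aceleración y usando la condición inicial v(0) = -5, obtenemos v(t) = -18·t^5 - 6·t^2 + 10·t - 5. Tomando ∫v(t)dt y aplicando x(0) = -4, encontramos x(t) = -3·t^6 - 2·t^3 + 5·t^2 - 5·t - 4. Usando x(t) = -3·t^6 - 2·t^3 + 5·t^2 - 5·t - 4 y sustituyendo t = 2, encontramos x = -202.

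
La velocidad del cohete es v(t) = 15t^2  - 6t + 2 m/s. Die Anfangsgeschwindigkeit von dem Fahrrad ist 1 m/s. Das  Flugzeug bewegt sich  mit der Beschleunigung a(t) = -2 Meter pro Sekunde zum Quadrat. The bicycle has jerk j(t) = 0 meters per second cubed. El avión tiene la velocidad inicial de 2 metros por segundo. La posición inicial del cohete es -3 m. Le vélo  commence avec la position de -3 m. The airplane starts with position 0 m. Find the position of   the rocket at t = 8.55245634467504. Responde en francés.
Pour résoudre ceci, nous devons prendre 1 primitive de notre équation de la vitesse v(t) = 15·t^2 - 6·t + 2. La primitive de la vitesse est la position. En utilisant x(0) = -3, nous obtenons x(t) = 5·t^3 - 3·t^2 + 2·t - 3. De l'équation de la position x(t) = 5·t^3 - 3·t^2 + 2·t - 3, nous substituons t = 8.55245634467504 pour obtenir x = 2922.49750704278.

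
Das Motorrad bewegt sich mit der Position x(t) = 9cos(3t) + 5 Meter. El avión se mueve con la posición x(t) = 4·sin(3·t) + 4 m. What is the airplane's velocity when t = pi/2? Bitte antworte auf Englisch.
We must differentiate our position equation x(t) = 4·sin(3·t) + 4 1 time. Taking d/dt of x(t), we find v(t) = 12·cos(3·t). From the given velocity equation v(t) = 12·cos(3·t), we substitute t = pi/2 to get v = 0.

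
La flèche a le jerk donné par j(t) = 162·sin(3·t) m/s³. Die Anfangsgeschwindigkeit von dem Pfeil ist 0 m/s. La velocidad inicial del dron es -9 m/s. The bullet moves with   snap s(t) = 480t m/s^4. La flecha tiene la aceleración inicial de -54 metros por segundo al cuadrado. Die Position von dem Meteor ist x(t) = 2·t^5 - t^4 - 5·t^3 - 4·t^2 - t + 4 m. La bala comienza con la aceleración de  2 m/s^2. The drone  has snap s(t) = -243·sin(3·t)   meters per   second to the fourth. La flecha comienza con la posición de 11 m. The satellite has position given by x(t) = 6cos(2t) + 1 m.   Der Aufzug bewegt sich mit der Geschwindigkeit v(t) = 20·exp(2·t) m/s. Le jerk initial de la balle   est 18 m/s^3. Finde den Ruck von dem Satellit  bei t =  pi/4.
Ausgehend von der Position x(t) = 6·cos(2·t) + 1, nehmen wir 3 Ableitungen. Durch Ableiten von der Position erhalten wir die Geschwindigkeit: v(t) = -12·sin(2·t). Mit d/dt von v(t) finden wir a(t) = -24·cos(2·t). Mit d/dt von a(t) finden wir j(t) = 48·sin(2·t). Aus der Gleichung für den Ruck j(t) = 48·sin(2·t), setzen wir t = pi/4 ein und erhalten j = 48.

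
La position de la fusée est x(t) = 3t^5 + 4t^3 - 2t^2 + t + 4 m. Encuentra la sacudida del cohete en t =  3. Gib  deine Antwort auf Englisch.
We must differentiate our position equation x(t) = 3·t^5 + 4·t^3 - 2·t^2 + t + 4 3 times. Taking d/dt of x(t), we find v(t) = 15·t^4 + 12·t^2 - 4·t + 1. The derivative of velocity gives acceleration: a(t) = 60·t^3 + 24·t - 4. Differentiating acceleration, we get jerk: j(t) = 180·t^2 + 24. From the given jerk equation j(t) = 180·t^2 + 24, we substitute t = 3 to get j = 1644.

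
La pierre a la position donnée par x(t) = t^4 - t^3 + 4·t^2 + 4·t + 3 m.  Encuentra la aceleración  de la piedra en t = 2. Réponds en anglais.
Starting from position x(t) = t^4 - t^3 + 4·t^2 + 4·t + 3, we take 2 derivatives. The derivative of position gives velocity: v(t) = 4·t^3 - 3·t^2 + 8·t + 4. Differentiating velocity, we get acceleration: a(t) = 12·t^2 - 6·t + 8. Using a(t) = 12·t^2 - 6·t + 8 and substituting t = 2, we find a = 44.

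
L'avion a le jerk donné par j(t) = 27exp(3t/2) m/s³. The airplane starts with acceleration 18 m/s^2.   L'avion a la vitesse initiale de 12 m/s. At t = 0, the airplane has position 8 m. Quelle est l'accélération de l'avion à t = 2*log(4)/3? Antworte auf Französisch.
Pour résoudre ceci, nous devons prendre 1 primitive de notre équation du jerk j(t) = 27·exp(3·t/2). En intégrant le jerk et en utilisant la condition initiale a(0) = 18, nous obtenons a(t) = 18·exp(3·t/2). En utilisant a(t) = 18·exp(3·t/2) et en substituant t = 2*log(4)/3, nous trouvons a = 72.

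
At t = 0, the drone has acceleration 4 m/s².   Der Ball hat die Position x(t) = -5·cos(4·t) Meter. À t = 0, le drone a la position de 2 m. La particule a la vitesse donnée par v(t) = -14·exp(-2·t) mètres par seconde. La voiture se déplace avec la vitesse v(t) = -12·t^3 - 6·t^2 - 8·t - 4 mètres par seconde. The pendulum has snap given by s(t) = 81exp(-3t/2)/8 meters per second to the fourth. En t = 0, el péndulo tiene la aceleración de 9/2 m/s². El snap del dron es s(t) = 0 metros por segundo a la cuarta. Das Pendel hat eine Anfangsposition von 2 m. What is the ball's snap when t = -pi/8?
Starting from position x(t) = -5·cos(4·t), we take 4 derivatives. The derivative of position gives velocity: v(t) = 20·sin(4·t). Taking d/dt of v(t), we find a(t) = 80·cos(4·t). Taking d/dt of a(t), we find j(t) = -320·sin(4·t). The derivative of jerk gives snap: s(t) = -1280·cos(4·t). We have snap s(t) = -1280·cos(4·t). Substituting t = -pi/8: s(-pi/8) = 0.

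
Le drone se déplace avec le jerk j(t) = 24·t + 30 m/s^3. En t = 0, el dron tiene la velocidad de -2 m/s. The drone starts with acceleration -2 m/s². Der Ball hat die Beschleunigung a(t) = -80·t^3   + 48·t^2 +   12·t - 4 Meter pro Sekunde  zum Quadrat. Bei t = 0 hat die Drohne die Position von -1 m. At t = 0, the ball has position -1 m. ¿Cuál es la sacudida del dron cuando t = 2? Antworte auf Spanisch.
Tenemos la sacudida j(t) = 24·t + 30. Sustituyendo t = 2: j(2) = 78.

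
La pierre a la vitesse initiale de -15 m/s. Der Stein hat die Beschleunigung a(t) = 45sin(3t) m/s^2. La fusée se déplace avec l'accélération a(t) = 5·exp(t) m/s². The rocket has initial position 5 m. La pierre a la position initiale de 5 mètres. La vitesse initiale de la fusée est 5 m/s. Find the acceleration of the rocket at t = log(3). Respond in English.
From the given acceleration equation a(t) = 5·exp(t), we substitute t = log(3) to get a = 15.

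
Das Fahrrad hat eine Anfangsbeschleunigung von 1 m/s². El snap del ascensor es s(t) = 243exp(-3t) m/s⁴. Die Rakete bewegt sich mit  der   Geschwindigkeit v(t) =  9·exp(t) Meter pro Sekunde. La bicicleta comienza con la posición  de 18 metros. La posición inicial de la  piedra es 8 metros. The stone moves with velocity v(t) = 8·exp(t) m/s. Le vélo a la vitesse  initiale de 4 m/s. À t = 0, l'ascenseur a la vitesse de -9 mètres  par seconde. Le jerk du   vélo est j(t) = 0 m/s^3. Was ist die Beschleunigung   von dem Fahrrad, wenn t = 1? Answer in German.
Wir müssen unsere Gleichung für den Ruck j(t) = 0 1-mal integrieren. Das Integral von dem Ruck, mit a(0) = 1, ergibt die Beschleunigung: a(t) = 1. Wir haben die Beschleunigung a(t) = 1. Durch Einsetzen von t = 1: a(1) = 1.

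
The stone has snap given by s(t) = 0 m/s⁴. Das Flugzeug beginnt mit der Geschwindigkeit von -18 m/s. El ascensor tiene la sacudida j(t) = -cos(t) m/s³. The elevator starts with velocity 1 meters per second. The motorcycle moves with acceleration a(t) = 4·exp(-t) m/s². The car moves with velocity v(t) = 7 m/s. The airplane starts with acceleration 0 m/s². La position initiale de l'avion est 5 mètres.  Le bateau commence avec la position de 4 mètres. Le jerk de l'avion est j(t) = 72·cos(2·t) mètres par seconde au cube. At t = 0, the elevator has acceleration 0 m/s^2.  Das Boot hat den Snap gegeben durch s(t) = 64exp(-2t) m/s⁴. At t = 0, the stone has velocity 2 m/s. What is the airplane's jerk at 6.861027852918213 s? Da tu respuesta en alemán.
Mit j(t) = 72·cos(2·t) und Einsetzen von t = 6.861027852918213, finden wir j = 29.0370039224841.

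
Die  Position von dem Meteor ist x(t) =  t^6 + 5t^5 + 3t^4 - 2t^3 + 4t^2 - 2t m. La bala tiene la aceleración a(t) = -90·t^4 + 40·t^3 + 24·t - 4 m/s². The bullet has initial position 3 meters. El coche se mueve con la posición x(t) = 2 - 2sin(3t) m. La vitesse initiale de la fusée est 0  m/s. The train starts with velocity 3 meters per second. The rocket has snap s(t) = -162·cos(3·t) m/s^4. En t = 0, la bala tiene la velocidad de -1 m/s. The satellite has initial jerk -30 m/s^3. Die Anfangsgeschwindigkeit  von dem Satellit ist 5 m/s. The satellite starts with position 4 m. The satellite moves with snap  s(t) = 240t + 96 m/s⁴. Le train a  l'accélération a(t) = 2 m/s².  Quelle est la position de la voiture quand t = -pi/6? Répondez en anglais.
From the given position equation x(t) = 2 - 2·sin(3·t), we substitute t = -pi/6 to get x = 4.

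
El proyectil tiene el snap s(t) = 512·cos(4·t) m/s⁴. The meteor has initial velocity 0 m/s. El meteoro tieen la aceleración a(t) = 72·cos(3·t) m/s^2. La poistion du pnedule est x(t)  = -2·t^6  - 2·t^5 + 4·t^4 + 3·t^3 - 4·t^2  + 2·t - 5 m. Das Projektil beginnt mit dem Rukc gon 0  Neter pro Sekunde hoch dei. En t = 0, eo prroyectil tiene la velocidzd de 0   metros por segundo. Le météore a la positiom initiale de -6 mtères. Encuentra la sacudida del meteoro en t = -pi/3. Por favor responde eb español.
Debemos derivar nuestra ecuación de la aceleración a(t) = 72·cos(3·t) 1 vez. Tomando d/dt de a(t), encontramos j(t) = -216·sin(3·t). De la ecuación de la sacudida j(t) = -216·sin(3·t), sustituimos t = -pi/3 para obtener j = 0.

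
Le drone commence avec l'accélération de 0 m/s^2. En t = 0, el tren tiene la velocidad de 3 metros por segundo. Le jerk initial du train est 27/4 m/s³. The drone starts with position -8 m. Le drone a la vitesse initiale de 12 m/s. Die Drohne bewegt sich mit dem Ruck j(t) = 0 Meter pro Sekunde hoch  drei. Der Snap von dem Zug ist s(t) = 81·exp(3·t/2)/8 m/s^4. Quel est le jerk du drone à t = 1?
Nous avons le jerk j(t) = 0. En substituant t = 1: j(1) = 0.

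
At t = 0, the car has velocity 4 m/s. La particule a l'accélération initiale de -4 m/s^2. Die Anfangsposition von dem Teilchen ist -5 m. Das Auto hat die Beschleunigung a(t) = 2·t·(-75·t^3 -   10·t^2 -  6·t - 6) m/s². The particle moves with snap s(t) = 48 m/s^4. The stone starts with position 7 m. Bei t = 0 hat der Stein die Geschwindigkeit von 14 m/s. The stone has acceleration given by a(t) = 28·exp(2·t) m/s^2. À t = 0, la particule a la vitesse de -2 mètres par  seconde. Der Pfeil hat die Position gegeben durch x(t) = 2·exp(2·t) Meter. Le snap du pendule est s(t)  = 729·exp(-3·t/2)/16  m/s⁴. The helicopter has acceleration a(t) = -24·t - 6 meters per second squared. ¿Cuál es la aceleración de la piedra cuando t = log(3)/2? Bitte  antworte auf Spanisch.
De la ecuación de la aceleración a(t) = 28·exp(2·t), sustituimos t = log(3)/2 para obtener a = 84.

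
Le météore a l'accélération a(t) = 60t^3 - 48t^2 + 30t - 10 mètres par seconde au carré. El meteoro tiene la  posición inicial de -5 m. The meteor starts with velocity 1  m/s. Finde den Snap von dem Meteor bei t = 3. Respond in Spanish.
Para resolver esto, necesitamos tomar 2 derivadas de nuestra ecuación de la aceleración a(t) = 60·t^3 - 48·t^2 + 30·t - 10. Tomando d/dt de a(t), encontramos j(t) = 180·t^2 - 96·t + 30. La derivada de la sacudida da el snap: s(t) = 360·t - 96. Usando s(t) = 360·t - 96 y sustituyendo t = 3, encontramos s = 984.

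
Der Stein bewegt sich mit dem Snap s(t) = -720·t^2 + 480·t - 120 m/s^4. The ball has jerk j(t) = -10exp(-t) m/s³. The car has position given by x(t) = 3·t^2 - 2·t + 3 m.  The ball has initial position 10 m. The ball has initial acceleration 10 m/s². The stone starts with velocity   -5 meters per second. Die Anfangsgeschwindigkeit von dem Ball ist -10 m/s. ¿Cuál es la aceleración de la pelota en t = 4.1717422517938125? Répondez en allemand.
Wir müssen unsere Gleichung für den Ruck j(t) = -10·exp(-t) 1-mal integrieren. Mit ∫j(t)dt und Anwendung von a(0) = 10, finden wir a(t) = 10·exp(-t). Aus der Gleichung für die Beschleunigung a(t) = 10·exp(-t), setzen wir t = 4.1717422517938125 ein und erhalten a = 0.154253618345906.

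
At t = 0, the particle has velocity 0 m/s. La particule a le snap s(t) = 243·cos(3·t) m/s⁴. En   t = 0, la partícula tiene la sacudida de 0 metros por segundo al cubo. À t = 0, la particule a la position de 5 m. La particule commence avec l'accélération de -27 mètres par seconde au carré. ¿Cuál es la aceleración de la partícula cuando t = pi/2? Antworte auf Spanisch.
Para resolver esto, necesitamos tomar 2 antiderivadas de nuestra ecuación del snap s(t) = 243·cos(3·t). Tomando ∫s(t)dt y aplicando j(0) = 0, encontramos j(t) = 81·sin(3·t). Tomando ∫j(t)dt y aplicando a(0) = -27, encontramos a(t) = -27·cos(3·t). Tenemos la aceleración a(t) = -27·cos(3·t). Sustituyendo t = pi/2: a(pi/2) = 0.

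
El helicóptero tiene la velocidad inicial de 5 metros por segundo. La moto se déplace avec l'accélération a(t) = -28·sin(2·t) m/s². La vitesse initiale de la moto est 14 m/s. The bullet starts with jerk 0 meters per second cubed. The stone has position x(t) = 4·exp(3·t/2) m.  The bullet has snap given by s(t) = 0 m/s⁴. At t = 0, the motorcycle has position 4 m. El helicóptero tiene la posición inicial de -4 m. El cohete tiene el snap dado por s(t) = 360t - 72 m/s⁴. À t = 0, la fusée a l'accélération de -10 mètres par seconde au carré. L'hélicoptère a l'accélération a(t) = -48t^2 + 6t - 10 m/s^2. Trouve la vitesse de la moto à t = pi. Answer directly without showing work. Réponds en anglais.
The answer is 14.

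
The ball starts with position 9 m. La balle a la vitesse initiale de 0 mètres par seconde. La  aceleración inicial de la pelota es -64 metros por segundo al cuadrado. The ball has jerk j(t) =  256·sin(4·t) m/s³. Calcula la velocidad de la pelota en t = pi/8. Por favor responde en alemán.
Um dies zu lösen, müssen wir 2 Stammfunktionen unserer Gleichung für den Ruck j(t) = 256·sin(4·t) finden. Mit ∫j(t)dt und Anwendung von a(0) = -64, finden wir a(t) = -64·cos(4·t). Durch Integration von der Beschleunigung und Verwendung der Anfangsbedingung v(0) = 0, erhalten wir v(t) = -16·sin(4·t). Mit v(t) = -16·sin(4·t) und Einsetzen von t = pi/8, finden wir v = -16.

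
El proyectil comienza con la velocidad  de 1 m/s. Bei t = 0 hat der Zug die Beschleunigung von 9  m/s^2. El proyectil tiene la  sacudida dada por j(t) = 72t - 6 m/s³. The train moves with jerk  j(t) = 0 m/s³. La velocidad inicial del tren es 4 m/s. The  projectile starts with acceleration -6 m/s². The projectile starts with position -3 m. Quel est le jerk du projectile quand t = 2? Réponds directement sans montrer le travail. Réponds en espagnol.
La sacudida en t = 2 es j = 138.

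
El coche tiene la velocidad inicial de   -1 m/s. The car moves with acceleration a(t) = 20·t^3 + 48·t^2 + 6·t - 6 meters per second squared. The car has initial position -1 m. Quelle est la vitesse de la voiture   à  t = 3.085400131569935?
Nous devons trouver la primitive de notre équation de l'accélération a(t) = 20·t^3 + 48·t^2 + 6·t - 6 1 fois. La primitive de l'accélération, avec v(0) = -1, donne la vitesse: v(t) = 5·t^4 + 16·t^3 + 3·t^2 - 6·t - 1. De l'équation de la vitesse v(t) = 5·t^4 + 16·t^3 + 3·t^2 - 6·t - 1, nous substituons t = 3.085400131569935 pour obtenir v = 932.122588252705.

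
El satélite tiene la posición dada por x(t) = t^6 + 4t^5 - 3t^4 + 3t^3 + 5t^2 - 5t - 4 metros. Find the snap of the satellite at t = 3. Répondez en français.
Nous devons dériver notre équation de la position x(t) = t^6 + 4·t^5 - 3·t^4 + 3·t^3 + 5·t^2 - 5·t - 4 4 fois. En prenant d/dt de x(t), nous trouvons v(t) = 6·t^5 + 20·t^4 - 12·t^3 + 9·t^2 + 10·t - 5. En prenant d/dt de v(t), nous trouvons a(t) = 30·t^4 + 80·t^3 - 36·t^2 + 18·t + 10. En prenant d/dt de a(t), nous trouvons j(t) = 120·t^3 + 240·t^2 - 72·t + 18. En prenant d/dt de j(t), nous trouvons s(t) = 360·t^2 + 480·t - 72. Nous avons le snap s(t) = 360·t^2 + 480·t - 72. En substituant t = 3: s(3) = 4608.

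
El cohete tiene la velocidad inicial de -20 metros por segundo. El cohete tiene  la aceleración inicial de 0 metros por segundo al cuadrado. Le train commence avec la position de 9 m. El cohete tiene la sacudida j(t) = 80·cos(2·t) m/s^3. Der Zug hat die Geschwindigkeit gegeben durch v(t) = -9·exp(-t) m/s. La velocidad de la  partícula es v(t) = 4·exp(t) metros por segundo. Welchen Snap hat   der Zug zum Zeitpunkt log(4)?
Wir müssen unsere Gleichung für die Geschwindigkeit v(t) = -9·exp(-t) 3-mal ableiten. Durch Ableiten von der Geschwindigkeit erhalten wir die Beschleunigung: a(t) = 9·exp(-t). Die Ableitung von der Beschleunigung ergibt den Ruck: j(t) = -9·exp(-t). Durch Ableiten von dem Ruck erhalten wir den Snap: s(t) = 9·exp(-t). Aus der Gleichung für den Snap s(t) = 9·exp(-t), setzen wir t = log(4) ein und erhalten s = 9/4.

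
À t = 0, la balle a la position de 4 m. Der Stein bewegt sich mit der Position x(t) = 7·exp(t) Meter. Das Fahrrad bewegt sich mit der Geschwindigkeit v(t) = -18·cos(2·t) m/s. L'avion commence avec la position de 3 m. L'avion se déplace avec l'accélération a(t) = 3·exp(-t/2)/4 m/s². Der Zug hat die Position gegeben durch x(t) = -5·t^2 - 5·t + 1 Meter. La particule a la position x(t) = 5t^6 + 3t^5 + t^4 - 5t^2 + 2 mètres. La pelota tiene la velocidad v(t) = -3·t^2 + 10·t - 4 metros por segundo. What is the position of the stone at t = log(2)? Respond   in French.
Nous avons la position x(t) = 7·exp(t). En substituant t = log(2): x(log(2)) = 14.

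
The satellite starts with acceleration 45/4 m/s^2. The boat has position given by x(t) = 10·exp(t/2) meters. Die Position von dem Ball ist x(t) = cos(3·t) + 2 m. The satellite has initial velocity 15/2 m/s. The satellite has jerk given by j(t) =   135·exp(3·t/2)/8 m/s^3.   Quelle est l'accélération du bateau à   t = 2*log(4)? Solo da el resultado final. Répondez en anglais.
The acceleration at t = 2*log(4) is a = 10.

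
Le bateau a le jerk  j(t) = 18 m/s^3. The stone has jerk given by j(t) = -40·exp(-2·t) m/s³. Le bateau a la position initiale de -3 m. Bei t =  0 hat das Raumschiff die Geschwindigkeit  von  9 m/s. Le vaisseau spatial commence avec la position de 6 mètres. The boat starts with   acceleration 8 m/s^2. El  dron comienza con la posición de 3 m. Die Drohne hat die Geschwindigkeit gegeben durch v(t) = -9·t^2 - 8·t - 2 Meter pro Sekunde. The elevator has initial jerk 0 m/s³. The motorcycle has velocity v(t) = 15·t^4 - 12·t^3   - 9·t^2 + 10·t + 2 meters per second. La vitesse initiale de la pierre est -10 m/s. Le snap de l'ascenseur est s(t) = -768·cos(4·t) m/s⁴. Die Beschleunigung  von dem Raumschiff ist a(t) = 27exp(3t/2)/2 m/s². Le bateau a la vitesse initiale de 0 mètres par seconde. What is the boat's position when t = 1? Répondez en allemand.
Um dies zu lösen, müssen wir 3 Stammfunktionen unserer Gleichung für den Ruck j(t) = 18 finden. Mit ∫j(t)dt und Anwendung von a(0) = 8, finden wir a(t) = 18·t + 8. Mit ∫a(t)dt und Anwendung von v(0) = 0, finden wir v(t) = t·(9·t + 8). Die Stammfunktion von der Geschwindigkeit, mit x(0) = -3, ergibt die Position: x(t) = 3·t^3 + 4·t^2 - 3. Mit x(t) = 3·t^3 + 4·t^2 - 3 und Einsetzen von t = 1, finden wir x = 4.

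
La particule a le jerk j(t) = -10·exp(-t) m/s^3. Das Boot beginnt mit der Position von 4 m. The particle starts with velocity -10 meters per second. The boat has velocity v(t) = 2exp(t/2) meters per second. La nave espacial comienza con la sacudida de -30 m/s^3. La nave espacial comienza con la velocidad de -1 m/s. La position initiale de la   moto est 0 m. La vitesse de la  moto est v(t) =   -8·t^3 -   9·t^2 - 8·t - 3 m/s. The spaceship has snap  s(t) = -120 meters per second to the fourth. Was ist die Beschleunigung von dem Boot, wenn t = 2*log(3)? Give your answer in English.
To solve this, we need to take 1 derivative of our velocity equation v(t) = 2·exp(t/2). The derivative of velocity gives acceleration: a(t) = exp(t/2). Using a(t) = exp(t/2) and substituting t = 2*log(3), we find a = 3.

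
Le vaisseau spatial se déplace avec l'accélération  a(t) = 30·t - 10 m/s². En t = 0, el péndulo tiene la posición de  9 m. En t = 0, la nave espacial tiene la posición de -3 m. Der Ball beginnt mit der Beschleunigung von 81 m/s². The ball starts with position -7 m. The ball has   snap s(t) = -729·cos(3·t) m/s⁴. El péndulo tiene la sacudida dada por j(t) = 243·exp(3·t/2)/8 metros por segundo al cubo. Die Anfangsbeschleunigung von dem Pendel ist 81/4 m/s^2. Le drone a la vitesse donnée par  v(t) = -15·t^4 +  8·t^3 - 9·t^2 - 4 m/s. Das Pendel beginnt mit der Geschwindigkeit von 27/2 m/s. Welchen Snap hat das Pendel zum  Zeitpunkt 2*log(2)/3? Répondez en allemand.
Um dies zu lösen, müssen wir 1 Ableitung unserer Gleichung für den Ruck j(t) = 243·exp(3·t/2)/8 nehmen. Mit d/dt von j(t) finden wir s(t) = 729·exp(3·t/2)/16. Aus der Gleichung für den Snap s(t) = 729·exp(3·t/2)/16, setzen wir t = 2*log(2)/3 ein und erhalten s = 729/8.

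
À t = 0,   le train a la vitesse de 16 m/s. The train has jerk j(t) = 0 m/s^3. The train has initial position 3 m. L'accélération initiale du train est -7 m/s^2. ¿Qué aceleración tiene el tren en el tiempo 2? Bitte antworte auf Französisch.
Nous devons intégrer notre équation du jerk j(t) = 0 1 fois. L'intégrale du jerk, avec a(0) = -7, donne l'accélération: a(t) = -7. En utilisant a(t) = -7 et en substituant t = 2, nous trouvons a = -7.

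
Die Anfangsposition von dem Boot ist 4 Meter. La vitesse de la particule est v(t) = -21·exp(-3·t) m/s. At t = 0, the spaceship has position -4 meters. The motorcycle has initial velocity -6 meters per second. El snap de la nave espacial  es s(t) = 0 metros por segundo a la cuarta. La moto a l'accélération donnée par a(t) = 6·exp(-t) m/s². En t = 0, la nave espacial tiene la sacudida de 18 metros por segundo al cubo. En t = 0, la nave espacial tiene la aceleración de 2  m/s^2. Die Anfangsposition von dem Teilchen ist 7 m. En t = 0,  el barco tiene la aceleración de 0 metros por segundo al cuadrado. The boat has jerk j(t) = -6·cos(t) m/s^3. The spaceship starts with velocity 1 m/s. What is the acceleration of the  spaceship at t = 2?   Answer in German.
Ausgehend von dem Snap s(t) = 0, nehmen wir 2 Stammfunktionen. Mit ∫s(t)dt und Anwendung von j(0) = 18, finden wir j(t) = 18. Durch Integration von dem Ruck und Verwendung der Anfangsbedingung a(0) = 2, erhalten wir a(t) = 18·t + 2. Wir haben die Beschleunigung a(t) = 18·t + 2. Durch Einsetzen von t = 2: a(2) = 38.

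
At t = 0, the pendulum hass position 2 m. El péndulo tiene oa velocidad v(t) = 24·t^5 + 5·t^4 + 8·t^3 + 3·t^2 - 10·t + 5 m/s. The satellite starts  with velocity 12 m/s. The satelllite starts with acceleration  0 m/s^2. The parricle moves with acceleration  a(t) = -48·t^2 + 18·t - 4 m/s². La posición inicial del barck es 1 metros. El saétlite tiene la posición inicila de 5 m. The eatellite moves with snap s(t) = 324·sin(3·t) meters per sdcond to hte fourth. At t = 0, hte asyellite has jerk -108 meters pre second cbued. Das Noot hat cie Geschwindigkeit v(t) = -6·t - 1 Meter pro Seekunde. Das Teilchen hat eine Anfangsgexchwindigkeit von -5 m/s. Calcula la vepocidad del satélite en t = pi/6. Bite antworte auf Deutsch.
Wir müssen das Integral unserer Gleichung für den Snap s(t) = 324·sin(3·t) 3-mal finden. Mit ∫s(t)dt und Anwendung von j(0) = -108, finden wir j(t) = -108·cos(3·t). Das Integral von dem Ruck ist die Beschleunigung. Mit a(0) = 0 erhalten wir a(t) = -36·sin(3·t). Durch Integration von der Beschleunigung und Verwendung der Anfangsbedingung v(0) = 12, erhalten wir v(t) = 12·cos(3·t). Wir haben die Geschwindigkeit v(t) = 12·cos(3·t). Durch Einsetzen von t = pi/6: v(pi/6) = 0.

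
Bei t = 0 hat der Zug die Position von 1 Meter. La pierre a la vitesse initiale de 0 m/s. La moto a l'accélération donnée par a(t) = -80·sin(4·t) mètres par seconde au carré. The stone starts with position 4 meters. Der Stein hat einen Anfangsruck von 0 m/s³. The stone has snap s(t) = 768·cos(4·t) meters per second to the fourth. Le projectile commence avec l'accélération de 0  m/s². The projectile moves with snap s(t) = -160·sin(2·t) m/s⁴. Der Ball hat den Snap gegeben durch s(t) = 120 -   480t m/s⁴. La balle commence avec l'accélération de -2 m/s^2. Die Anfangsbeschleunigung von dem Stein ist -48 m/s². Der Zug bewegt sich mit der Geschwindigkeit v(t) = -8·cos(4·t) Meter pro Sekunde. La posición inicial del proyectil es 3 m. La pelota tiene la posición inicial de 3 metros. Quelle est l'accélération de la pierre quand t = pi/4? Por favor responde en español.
Para resolver esto, necesitamos tomar 2 integrales de nuestra ecuación del snap s(t) = 768·cos(4·t). La antiderivada del snap, con j(0) = 0, da la sacudida: j(t) = 192·sin(4·t). La antiderivada de la sacudida es la aceleración. Usando a(0) = -48, obtenemos a(t) = -48·cos(4·t). Usando a(t) = -48·cos(4·t) y sustituyendo t = pi/4, encontramos a = 48.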